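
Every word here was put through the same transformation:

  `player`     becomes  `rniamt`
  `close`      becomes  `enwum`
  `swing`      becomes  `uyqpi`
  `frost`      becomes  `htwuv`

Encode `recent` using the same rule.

tmempv

The rule splits by letter class: vowels +8, consonants +2.
On recent: r(cons)+2=t, e(vowel)+8=m, c(cons)+2=e, e(vowel)+8=m, n(cons)+2=p, t(cons)+2=v.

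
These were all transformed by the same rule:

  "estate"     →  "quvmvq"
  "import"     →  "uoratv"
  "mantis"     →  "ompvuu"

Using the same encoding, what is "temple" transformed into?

vqornq

The shift depends on letter class: consonant s→u is +2, but vowel e→q is +12. Two shifts are in play — +12 for a/e/i/o/u, +2 for every other letter.
For temple: t(cons)+2=v, e(vowel)+12=q, m(cons)+2=o, p(cons)+2=r, l(cons)+2=n, e(vowel)+12=q.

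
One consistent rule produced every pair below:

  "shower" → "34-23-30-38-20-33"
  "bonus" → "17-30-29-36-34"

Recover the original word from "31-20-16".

pea

s is letter #19 and maps to 34: an offset of 15. Each letter is replaced by its alphabet position (a=1..z=26) + 15.
Undoing it on 31-20-16: 31→(31−15)÷1=16=p, 20→(20−15)÷1=5=e, 16→(16−15)÷1=1=a.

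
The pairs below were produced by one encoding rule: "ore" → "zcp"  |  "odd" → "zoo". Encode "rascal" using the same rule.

This is a Caesar cipher with shift 11.
Applying it to rascal: r+11=c, a+11=l, s+11=d, c+11=n, a+11=l, l+11=w.

cldnlw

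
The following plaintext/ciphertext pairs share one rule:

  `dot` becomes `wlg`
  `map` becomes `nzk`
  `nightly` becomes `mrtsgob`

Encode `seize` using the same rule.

Each pair mirrors across the alphabet (d↔w, o↔l, t↔g): positions sum to 25. Letters are reflected about the middle of the alphabet (position → 25−position): Atbash.
Applying it to seize: s↔h, e↔v, i↔r, z↔a, e↔v.

hvrav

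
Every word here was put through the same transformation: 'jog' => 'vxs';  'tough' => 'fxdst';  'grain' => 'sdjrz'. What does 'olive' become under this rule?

xxrhn

The shift depends on letter class: consonant j→v is +12, but vowel o→x is +9. Vowels shift forward by 9 and consonants shift forward by 12.
Applying it to olive: o(vowel)+9=x, l(cons)+12=x, i(vowel)+9=r, v(cons)+12=h, e(vowel)+9=n.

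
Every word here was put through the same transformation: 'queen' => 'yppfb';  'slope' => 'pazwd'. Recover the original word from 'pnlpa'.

peace

The output letters match the input read backwards, each shifted +11: queen reversed is neeuq. Read the word backwards and shift each letter +11.
Undoing it on pnlpa: shift back: p−11=e, n−11=c, l−11=a, p−11=e, a−11=p → ecaep; then reverse → peace.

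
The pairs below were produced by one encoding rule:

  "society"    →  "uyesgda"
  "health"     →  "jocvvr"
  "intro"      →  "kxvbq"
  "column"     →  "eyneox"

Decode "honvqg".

fellow

The shifts repeat in a cycle of length 2: positions 0,1,… shift by +2, +10, then the pattern repeats.
Reversing it on honvqg: h−2=f, o−10=e, n−2=l, v−10=l, q−2=o, g−10=w.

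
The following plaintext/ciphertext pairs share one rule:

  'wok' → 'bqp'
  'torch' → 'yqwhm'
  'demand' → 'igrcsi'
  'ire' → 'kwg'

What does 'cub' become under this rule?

Vowels shift forward by 2 and consonants shift forward by 5.
For cub: c(cons)+5=h, u(vowel)+2=w, b(cons)+5=g.

hwg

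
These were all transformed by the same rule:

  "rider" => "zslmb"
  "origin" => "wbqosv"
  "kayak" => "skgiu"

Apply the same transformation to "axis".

ihqa

It's a Vigenère-style cipher with numeric key [8,10,8]: position i shifts by key[i mod 3].
For axis: a+8=i, x+10=h, i+8=q, s+8=a.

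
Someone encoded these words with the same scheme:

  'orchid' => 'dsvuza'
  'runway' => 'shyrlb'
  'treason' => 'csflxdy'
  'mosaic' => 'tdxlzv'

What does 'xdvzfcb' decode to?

society

Each letter's alphabet position (a=0..z=25) is mapped through 5·x+11 mod 26 — an affine cipher.
Reversing it on xdvzfcb: x(23)→21·(23−11)≡18=s; d(3)→21·(3−11)≡14=o; v(21)→21·(21−11)≡2=c; z(25)→21·(25−11)≡8=i; f(5)→21·(5−11)≡4=e; c(2)→21·(2−11)≡19=t; b(1)→21·(1−11)≡24=y (all mod 26).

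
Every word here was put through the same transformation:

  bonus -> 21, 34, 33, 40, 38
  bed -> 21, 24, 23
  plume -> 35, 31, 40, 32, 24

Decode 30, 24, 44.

key

b is letter #2 and maps to 21: an offset of 19. Letters become their 1-based position plus 19 (so a→20, b→21, …).
Undoing it on 30, 24, 44: 30→(30−19)÷1=11=k, 24→(24−19)÷1=5=e, 44→(44−19)÷1=25=y.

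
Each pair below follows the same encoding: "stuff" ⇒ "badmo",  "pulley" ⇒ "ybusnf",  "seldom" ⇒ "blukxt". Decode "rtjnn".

Shifts by position in stuff: pos 0: s→b (+9), pos 1: t→a (+7), pos 2: u→d (+9), pos 3: f→m (+7) — repeating every 2. It's a Vigenère-style cipher with numeric key [9,7]: position i shifts by key[i mod 2].
Undoing it on rtjnn: r−9=i, t−7=m, j−9=a, n−7=g, n−9=e.

image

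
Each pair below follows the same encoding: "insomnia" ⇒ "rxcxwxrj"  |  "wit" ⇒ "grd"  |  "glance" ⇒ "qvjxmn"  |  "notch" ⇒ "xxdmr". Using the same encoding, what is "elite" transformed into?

The shift depends on letter class: consonant n→x is +10, but vowel i→r is +9. Two shifts are in play — +9 for a/e/i/o/u, +10 for every other letter.
On elite: e(vowel)+9=n, l(cons)+10=v, i(vowel)+9=r, t(cons)+10=d, e(vowel)+9=n.

nvrdn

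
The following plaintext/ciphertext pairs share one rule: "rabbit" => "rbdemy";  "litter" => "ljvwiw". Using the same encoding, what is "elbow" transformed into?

emdra

In rabbit: r→r is +0, a→b is +1, b→d is +2, b→e is +3 — the shift increases by 1 each position. Letter i (0-indexed) is shifted by i+0, so successive shifts are 0, 1, 2, ….
Applying it to elbow: e+0=e, l+1=m, b+2=d, o+3=r, w+4=a.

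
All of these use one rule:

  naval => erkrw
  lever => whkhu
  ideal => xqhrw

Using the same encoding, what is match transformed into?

Treating letters as 0–25, the rule is x ↦ 17x + 17 (mod 26).
Applying it to match: m(12)→17·12+17≡13=n; a(0)→17·0+17≡17=r; t(19)→17·19+17≡2=c; c(2)→17·2+17≡25=z; h(7)→17·7+17≡6=g (all mod 26).

nrczg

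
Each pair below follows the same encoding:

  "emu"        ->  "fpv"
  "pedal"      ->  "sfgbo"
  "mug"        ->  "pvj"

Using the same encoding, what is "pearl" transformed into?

sfbuo

The shift depends on letter class: consonant m→p is +3, but vowel e→f is +1. Vowels shift forward by 1 and consonants shift forward by 3.
On pearl: p(cons)+3=s, e(vowel)+1=f, a(vowel)+1=b, r(cons)+3=u, l(cons)+3=o.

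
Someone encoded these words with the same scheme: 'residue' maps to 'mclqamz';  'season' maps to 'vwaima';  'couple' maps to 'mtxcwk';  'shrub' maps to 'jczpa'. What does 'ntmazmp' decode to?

Read the word backwards and shift each letter +8.
Reversing it on ntmazmp: shift back: n−8=f, t−8=l, m−8=e, a−8=s, z−8=r, m−8=e, p−8=h → flesreh; then reverse → herself.

herself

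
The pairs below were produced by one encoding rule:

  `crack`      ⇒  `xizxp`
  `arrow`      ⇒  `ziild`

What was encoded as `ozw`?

Each pair mirrors across the alphabet (c↔x, r↔i, a↔z): positions sum to 25. Letters are reflected about the middle of the alphabet (position → 25−position): Atbash.
Decoding ozw: o↔l, z↔a, w↔d.

lad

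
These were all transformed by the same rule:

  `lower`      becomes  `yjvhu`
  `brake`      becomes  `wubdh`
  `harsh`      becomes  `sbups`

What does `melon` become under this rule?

thyjo

l(11)→y(24) and o(14)→j(9) fit y≡21x+1 (mod 26); the inverse of 21 mod 26 is 5. Each letter's alphabet position (a=0..z=25) is mapped through 21·x+1 mod 26 — an affine cipher.
For melon: m(12)→21·12+1≡19=t; e(4)→21·4+1≡7=h; l(11)→21·11+1≡24=y; o(14)→21·14+1≡9=j; n(13)→21·13+1≡14=o (all mod 26).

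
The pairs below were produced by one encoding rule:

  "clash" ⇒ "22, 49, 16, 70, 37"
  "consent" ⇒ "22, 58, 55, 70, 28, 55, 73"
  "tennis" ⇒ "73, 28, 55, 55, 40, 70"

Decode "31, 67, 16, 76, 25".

fraud

With a=1..z=26, the number is 3·pos + 13.
Decoding 31, 67, 16, 76, 25: 31→(31−13)÷3=6=f, 67→(67−13)÷3=18=r, 16→(16−13)÷3=1=a, 76→(76−13)÷3=21=u, 25→(25−13)÷3=4=d.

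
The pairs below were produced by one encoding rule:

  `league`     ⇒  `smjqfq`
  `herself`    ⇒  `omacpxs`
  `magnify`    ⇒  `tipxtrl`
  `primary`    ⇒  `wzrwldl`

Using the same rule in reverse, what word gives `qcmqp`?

In league: l→s is +7, e→m is +8, a→j is +9, g→q is +10 — the shift increases by 1 each position. Each letter shifts forward by (position + 7), i.e. 7, 8, 9, … — the shift grows by one for each successive letter.
Reversing it on qcmqp: q−7=j, c−8=u, m−9=d, q−10=g, p−11=e.

judge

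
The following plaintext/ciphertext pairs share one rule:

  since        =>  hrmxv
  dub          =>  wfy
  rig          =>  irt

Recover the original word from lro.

Each letter is replaced by its mirror in the alphabet: a↔z, b↔y, c↔x, and so on (the Atbash cipher).
Decoding lro: l↔o, r↔i, o↔l.

oil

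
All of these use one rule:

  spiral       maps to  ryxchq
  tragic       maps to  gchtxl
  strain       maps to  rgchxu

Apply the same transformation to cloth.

s(18)→r(17) and p(15)→y(24) fit y≡15x+7 (mod 26); the inverse of 15 mod 26 is 7. This is an affine cipher: with a=0,…,z=25, each position x becomes (15x+7) mod 26.
For cloth: c(2)→15·2+7≡11=l; l(11)→15·11+7≡16=q; o(14)→15·14+7≡9=j; t(19)→15·19+7≡6=g; h(7)→15·7+7≡8=i (all mod 26).

lqjgi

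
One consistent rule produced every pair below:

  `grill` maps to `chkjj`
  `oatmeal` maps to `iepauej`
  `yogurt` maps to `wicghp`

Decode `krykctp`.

This is an affine cipher: with a=0,…,z=25, each position x becomes (17x+4) mod 26.
Decoding krykctp: k(10)→23·(10−4)≡8=i; r(17)→23·(17−4)≡13=n; y(24)→23·(24−4)≡18=s; k(10)→23·(10−4)≡8=i; c(2)→23·(2−4)≡6=g; t(19)→23·(19−4)≡7=h; p(15)→23·(15−4)≡19=t (all mod 26).

insight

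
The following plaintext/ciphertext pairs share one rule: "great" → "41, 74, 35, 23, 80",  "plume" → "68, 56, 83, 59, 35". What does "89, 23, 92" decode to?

g(#7)→41 and r(#18)→74: differences scale by 3, so n = 3·pos + 20. The formula is n = 3×(alphabet index, a=1) + 20.
Undoing it on 89, 23, 92: 89→(89−20)÷3=23=w, 23→(23−20)÷3=1=a, 92→(92−20)÷3=24=x.

wax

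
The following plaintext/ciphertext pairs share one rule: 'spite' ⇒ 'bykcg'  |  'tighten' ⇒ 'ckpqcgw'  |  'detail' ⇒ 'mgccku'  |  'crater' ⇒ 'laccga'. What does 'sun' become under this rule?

bww

Vowels shift forward by 2 and consonants shift forward by 9.
On sun: s(cons)+9=b, u(vowel)+2=w, n(cons)+9=w.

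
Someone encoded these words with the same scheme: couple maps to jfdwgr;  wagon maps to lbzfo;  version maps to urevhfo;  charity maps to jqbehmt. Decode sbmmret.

battery

c(2)→j(9) and o(14)→f(5) fit y≡17x+1 (mod 26); the inverse of 17 mod 26 is 23. Treating letters as 0–25, the rule is x ↦ 17x + 1 (mod 26).
Reversing it on sbmmret: s(18)→23·(18−1)≡1=b; b(1)→23·(1−1)≡0=a; m(12)→23·(12−1)≡19=t; m(12)→23·(12−1)≡19=t; r(17)→23·(17−1)≡4=e; e(4)→23·(4−1)≡17=r; t(19)→23·(19−1)≡24=y (all mod 26).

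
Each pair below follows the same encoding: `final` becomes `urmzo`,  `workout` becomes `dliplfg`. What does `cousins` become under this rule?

xlfhrmh

Each letter is replaced by its mirror in the alphabet: a↔z, b↔y, c↔x, and so on (the Atbash cipher).
Applying it to cousins: c↔x, o↔l, u↔f, s↔h, i↔r, n↔m, s↔h.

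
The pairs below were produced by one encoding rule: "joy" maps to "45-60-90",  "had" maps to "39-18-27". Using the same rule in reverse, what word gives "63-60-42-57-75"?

point

j(#10)→45 and o(#15)→60: differences scale by 3, so n = 3·pos + 15. With a=1..z=26, the number is 3·pos + 15.
Undoing it on 63-60-42-57-75: 63→(63−15)÷3=16=p, 60→(60−15)÷3=15=o, 42→(42−15)÷3=9=i, 57→(57−15)÷3=14=n, 75→(75−15)÷3=20=t.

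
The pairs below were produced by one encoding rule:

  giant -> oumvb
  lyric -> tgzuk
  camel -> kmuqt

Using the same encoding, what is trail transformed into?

The shift depends on letter class: consonant g→o is +8, but vowel i→u is +12. Vowels shift forward by 12 and consonants shift forward by 8.
Applying it to trail: t(cons)+8=b, r(cons)+8=z, a(vowel)+12=m, i(vowel)+12=u, l(cons)+8=t.

bzmut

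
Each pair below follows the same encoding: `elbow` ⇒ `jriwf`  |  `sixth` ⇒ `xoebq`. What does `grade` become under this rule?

lxhln

In elbow: e→j is +5, l→r is +6, b→i is +7, o→w is +8 — the shift increases by 1 each position. Each letter shifts forward by (position + 5), i.e. 5, 6, 7, … — the shift grows by one for each successive letter.
On grade: g+5=l, r+6=x, a+7=h, d+8=l, e+9=n.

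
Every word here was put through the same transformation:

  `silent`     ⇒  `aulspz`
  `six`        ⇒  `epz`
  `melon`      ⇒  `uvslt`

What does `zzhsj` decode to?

The output letters match the input read backwards, each shifted +7: silent reversed is tnelis. Read the word backwards and shift each letter +7.
Undoing it on zzhsj: shift back: z−7=s, z−7=s, h−7=a, s−7=l, j−7=c → ssalc; then reverse → class.

class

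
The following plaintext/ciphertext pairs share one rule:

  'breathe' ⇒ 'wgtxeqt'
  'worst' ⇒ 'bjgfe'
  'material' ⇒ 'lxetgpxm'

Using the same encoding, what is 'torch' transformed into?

Each letter's alphabet position (a=0..z=25) is mapped through 25·x+23 mod 26 — an affine cipher.
For torch: t(19)→25·19+23≡4=e; o(14)→25·14+23≡9=j; r(17)→25·17+23≡6=g; c(2)→25·2+23≡21=v; h(7)→25·7+23≡16=q (all mod 26).

ejgvq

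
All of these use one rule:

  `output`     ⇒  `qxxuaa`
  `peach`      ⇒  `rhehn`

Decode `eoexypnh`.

classify

Letter i (0-indexed) is shifted by i+2, so successive shifts are 2, 3, 4, ….
Reversing it on eoexypnh: e−2=c, o−3=l, e−4=a, x−5=s, y−6=s, p−7=i, n−8=f, h−9=y.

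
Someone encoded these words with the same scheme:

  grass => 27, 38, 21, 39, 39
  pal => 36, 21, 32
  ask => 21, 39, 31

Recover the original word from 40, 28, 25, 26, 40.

theft

g is letter #7 and maps to 27: an offset of 20. The number is (letter's place in the alphabet, a=1) + 20.
Reversing it on 40, 28, 25, 26, 40: 40→(40−20)÷1=20=t, 28→(28−20)÷1=8=h, 25→(25−20)÷1=5=e, 26→(26−20)÷1=6=f, 40→(40−20)÷1=20=t.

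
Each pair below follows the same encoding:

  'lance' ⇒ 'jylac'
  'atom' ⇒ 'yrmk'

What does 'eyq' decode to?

gas

It's a constant shift of +24 (ROT24).
Reversing it on eyq: e−24=g, y−24=a, q−24=s.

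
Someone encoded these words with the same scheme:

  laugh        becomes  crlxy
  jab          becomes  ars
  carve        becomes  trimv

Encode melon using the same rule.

Compare letters: l→c is +17, a→r is +17, u→l is +17 — a constant shift. It's a constant shift of +17 (ROT17).
On melon: m+17=d, e+17=v, l+17=c, o+17=f, n+17=e.

dvcfe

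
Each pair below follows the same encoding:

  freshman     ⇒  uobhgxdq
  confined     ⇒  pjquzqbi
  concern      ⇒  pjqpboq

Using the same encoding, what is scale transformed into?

Treating letters as 0–25, the rule is x ↦ 19x + 3 (mod 26).
Applying it to scale: s(18)→19·18+3≡7=h; c(2)→19·2+3≡15=p; a(0)→19·0+3≡3=d; l(11)→19·11+3≡4=e; e(4)→19·4+3≡1=b (all mod 26).

hpdeb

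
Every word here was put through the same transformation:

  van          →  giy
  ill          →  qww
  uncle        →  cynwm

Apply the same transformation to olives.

Two shifts are in play — +8 for a/e/i/o/u, +11 for every other letter.
On olives: o(vowel)+8=w, l(cons)+11=w, i(vowel)+8=q, v(cons)+11=g, e(vowel)+8=m, s(cons)+11=d.

wwqgmd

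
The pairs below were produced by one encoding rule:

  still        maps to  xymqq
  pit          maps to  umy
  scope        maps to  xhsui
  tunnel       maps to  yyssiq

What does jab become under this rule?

Vowels shift forward by 4 and consonants shift forward by 5.
For jab: j(cons)+5=o, a(vowel)+4=e, b(cons)+5=g.

oeg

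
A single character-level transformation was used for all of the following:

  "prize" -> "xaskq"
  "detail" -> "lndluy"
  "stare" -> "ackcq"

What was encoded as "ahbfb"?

syrup

Each letter shifts forward by (position + 8), i.e. 8, 9, 10, … — the shift grows by one for each successive letter.
Decoding ahbfb: a−8=s, h−9=y, b−10=r, f−11=u, b−12=p.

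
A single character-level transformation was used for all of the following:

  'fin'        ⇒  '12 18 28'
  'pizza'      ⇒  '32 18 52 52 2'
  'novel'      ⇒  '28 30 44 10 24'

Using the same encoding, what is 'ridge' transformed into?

With a=1..z=26, the number is 2·pos.
On ridge: r=18→36, i=9→18, d=4→8, g=7→14, e=5→10.

36 18 8 14 10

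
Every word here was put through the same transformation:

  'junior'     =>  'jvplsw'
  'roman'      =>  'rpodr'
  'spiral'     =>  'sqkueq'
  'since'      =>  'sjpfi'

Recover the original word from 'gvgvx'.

guest

In junior: j→j is +0, u→v is +1, n→p is +2, i→l is +3 — the shift increases by 1 each position. Letter i (0-indexed) is shifted by i+0, so successive shifts are 0, 1, 2, ….
Decoding gvgvx: g−0=g, v−1=u, g−2=e, v−3=s, x−4=t.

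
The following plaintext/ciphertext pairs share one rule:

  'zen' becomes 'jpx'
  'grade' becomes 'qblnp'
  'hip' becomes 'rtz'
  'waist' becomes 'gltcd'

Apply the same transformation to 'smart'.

cwlbd

The rule splits by letter class: vowels +11, consonants +10.
On smart: s(cons)+10=c, m(cons)+10=w, a(vowel)+11=l, r(cons)+10=b, t(cons)+10=d.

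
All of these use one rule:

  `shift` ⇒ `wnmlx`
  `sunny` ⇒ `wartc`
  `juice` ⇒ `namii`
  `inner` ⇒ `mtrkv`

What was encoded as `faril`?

Shifts by position in shift: pos 0: s→w (+4), pos 1: h→n (+6), pos 2: i→m (+4), pos 3: f→l (+6) — repeating every 2. It's a Vigenère-style cipher with numeric key [4,6]: position i shifts by key[i mod 2].
Reversing it on faril: f−4=b, a−6=u, r−4=n, i−6=c, l−4=h.

bunch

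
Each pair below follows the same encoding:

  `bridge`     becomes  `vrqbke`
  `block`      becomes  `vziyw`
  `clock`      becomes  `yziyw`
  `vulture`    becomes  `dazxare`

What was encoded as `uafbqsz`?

sundial

This is an affine cipher: with a=0,…,z=25, each position x becomes (3x+18) mod 26.
Reversing it on uafbqsz: u(20)→9·(20−18)≡18=s; a(0)→9·(0−18)≡20=u; f(5)→9·(5−18)≡13=n; b(1)→9·(1−18)≡3=d; q(16)→9·(16−18)≡8=i; s(18)→9·(18−18)≡0=a; z(25)→9·(25−18)≡11=l (all mod 26).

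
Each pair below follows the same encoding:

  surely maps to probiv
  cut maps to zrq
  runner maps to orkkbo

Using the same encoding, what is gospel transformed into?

Compare letters: s→p is +23, u→r is +23, r→o is +23 — a constant shift. Every letter moves 23 places later in the alphabet, wrapping around z→a.
On gospel: g+23=d, o+23=l, s+23=p, p+23=m, e+23=b, l+23=i.

dlpmbi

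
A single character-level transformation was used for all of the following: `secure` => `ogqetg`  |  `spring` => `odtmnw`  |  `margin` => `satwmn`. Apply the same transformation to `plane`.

dxang

s(18)→o(14) and e(4)→g(6) fit y≡21x+0 (mod 26); the inverse of 21 mod 26 is 5. Treating letters as 0–25, the rule is x ↦ 21x + 0 (mod 26).
Applying it to plane: p(15)→21·15+0≡3=d; l(11)→21·11+0≡23=x; a(0)→21·0+0≡0=a; n(13)→21·13+0≡13=n; e(4)→21·4+0≡6=g (all mod 26).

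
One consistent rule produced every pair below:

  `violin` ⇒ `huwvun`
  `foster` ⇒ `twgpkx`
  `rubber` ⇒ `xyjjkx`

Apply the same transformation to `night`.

nuclp

This is an affine cipher: with a=0,…,z=25, each position x becomes (9x+0) mod 26.
For night: n(13)→9·13+0≡13=n; i(8)→9·8+0≡20=u; g(6)→9·6+0≡2=c; h(7)→9·7+0≡11=l; t(19)→9·19+0≡15=p (all mod 26).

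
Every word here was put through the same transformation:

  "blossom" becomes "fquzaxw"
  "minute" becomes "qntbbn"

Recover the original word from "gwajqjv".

In blossom: b→f is +4, l→q is +5, o→u is +6, s→z is +7 — the shift increases by 1 each position. Letter i (0-indexed) is shifted by i+4, so successive shifts are 4, 5, 6, ….
Decoding gwajqjv: g−4=c, w−5=r, a−6=u, j−7=c, q−8=i, j−9=a, v−10=l.

crucial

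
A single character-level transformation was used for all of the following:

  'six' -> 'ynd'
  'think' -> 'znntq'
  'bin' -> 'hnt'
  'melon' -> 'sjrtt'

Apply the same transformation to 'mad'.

The rule splits by letter class: vowels +5, consonants +6.
On mad: m(cons)+6=s, a(vowel)+5=f, d(cons)+6=j.

sfj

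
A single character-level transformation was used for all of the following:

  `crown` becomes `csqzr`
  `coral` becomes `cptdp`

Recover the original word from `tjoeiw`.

timber

The shift increases by 1 at each position, starting from +0: 0, 1, 2, ….
Reversing it on tjoeiw: t−0=t, j−1=i, o−2=m, e−3=b, i−4=e, w−5=r.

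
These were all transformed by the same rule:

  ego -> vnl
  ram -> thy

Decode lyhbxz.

square

Read the word backwards and shift each letter +7.
Reversing it on lyhbxz: shift back: l−7=e, y−7=r, h−7=a, b−7=u, x−7=q, z−7=s → erauqs; then reverse → square.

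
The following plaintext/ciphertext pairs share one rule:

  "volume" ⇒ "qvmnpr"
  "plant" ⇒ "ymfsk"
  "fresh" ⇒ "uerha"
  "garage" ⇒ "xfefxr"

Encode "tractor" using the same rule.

keflkve

v(21)→q(16) and o(14)→v(21) fit y≡3x+5 (mod 26); the inverse of 3 mod 26 is 9. Treating letters as 0–25, the rule is x ↦ 3x + 5 (mod 26).
For tractor: t(19)→3·19+5≡10=k; r(17)→3·17+5≡4=e; a(0)→3·0+5≡5=f; c(2)→3·2+5≡11=l; t(19)→3·19+5≡10=k; o(14)→3·14+5≡21=v; r(17)→3·17+5≡4=e (all mod 26).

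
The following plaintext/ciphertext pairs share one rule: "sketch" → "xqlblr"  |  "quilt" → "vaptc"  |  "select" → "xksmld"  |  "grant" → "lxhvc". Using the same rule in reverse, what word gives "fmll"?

aged

In sketch: s→x is +5, k→q is +6, e→l is +7, t→b is +8 — the shift increases by 1 each position. Each letter shifts forward by (position + 5), i.e. 5, 6, 7, … — the shift grows by one for each successive letter.
Decoding fmll: f−5=a, m−6=g, l−7=e, l−8=d.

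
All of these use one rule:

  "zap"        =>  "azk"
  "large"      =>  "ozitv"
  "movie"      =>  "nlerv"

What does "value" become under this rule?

ezofv

Each pair mirrors across the alphabet (z↔a, a↔z, p↔k): positions sum to 25. Letters are reflected about the middle of the alphabet (position → 25−position): Atbash.
For value: v↔e, a↔z, l↔o, u↔f, e↔v.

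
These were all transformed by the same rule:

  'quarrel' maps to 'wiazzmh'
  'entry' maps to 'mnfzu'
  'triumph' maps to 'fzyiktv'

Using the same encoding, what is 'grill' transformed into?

q(16)→w(22) and u(20)→i(8) fit y≡3x+0 (mod 26); the inverse of 3 mod 26 is 9. Each letter's alphabet position (a=0..z=25) is mapped through 3·x+0 mod 26 — an affine cipher.
Applying it to grill: g(6)→3·6+0≡18=s; r(17)→3·17+0≡25=z; i(8)→3·8+0≡24=y; l(11)→3·11+0≡7=h; l(11)→3·11+0≡7=h (all mod 26).

szyhh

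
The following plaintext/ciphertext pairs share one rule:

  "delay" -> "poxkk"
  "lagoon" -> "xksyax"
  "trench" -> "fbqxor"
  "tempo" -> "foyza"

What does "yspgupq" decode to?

midwife

Shifts by position in delay: pos 0: d→p (+12), pos 1: e→o (+10), pos 2: l→x (+12), pos 3: a→k (+10) — repeating every 2. The shifts repeat in a cycle of length 2: positions 0,1,… shift by +12, +10, then the pattern repeats.
Undoing it on yspgupq: y−12=m, s−10=i, p−12=d, g−10=w, u−12=i, p−10=f, q−12=e.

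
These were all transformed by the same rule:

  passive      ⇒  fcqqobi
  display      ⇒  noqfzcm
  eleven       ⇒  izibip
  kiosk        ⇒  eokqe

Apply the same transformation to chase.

stcqi

Treating letters as 0–25, the rule is x ↦ 21x + 2 (mod 26).
On chase: c(2)→21·2+2≡18=s; h(7)→21·7+2≡19=t; a(0)→21·0+2≡2=c; s(18)→21·18+2≡16=q; e(4)→21·4+2≡8=i (all mod 26).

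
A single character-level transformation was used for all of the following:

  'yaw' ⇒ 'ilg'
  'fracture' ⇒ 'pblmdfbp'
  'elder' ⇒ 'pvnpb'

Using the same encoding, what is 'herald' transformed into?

rpblvn

Two shifts are in play — +11 for a/e/i/o/u, +10 for every other letter.
Applying it to herald: h(cons)+10=r, e(vowel)+11=p, r(cons)+10=b, a(vowel)+11=l, l(cons)+10=v, d(cons)+10=n.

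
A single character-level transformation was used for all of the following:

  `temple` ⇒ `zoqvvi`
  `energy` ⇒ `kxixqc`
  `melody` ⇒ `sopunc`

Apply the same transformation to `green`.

mbikx

Shifts by position in temple: pos 0: t→z (+6), pos 1: e→o (+10), pos 2: m→q (+4), pos 3: p→v (+6), pos 4: l→v (+10), pos 5: e→i (+4) — repeating every 3. A repeating key of period 3 is used — shifts +6, +10, +4 over and over.
Applying it to green: g+6=m, r+10=b, e+4=i, e+6=k, n+10=x.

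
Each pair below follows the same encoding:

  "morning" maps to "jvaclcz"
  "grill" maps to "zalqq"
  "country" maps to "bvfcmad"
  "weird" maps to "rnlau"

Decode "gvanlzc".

foreign

m(12)→j(9) and o(14)→v(21) fit y≡19x+15 (mod 26); the inverse of 19 mod 26 is 11. Each letter's alphabet position (a=0..z=25) is mapped through 19·x+15 mod 26 — an affine cipher.
Undoing it on gvanlzc: g(6)→11·(6−15)≡5=f; v(21)→11·(21−15)≡14=o; a(0)→11·(0−15)≡17=r; n(13)→11·(13−15)≡4=e; l(11)→11·(11−15)≡8=i; z(25)→11·(25−15)≡6=g; c(2)→11·(2−15)≡13=n (all mod 26).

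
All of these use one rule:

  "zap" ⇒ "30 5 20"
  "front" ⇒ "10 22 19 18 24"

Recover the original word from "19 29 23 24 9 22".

oyster

z is letter #26 and maps to 30: an offset of 4. Each letter is replaced by its alphabet position (a=1..z=26) + 4.
Decoding 19 29 23 24 9 22: 19→(19−4)÷1=15=o, 29→(29−4)÷1=25=y, 23→(23−4)÷1=19=s, 24→(24−4)÷1=20=t, 9→(9−4)÷1=5=e, 22→(22−4)÷1=18=r.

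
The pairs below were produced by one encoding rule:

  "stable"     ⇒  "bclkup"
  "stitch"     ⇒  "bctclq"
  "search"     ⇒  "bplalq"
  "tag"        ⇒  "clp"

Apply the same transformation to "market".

vlatpc

The shift depends on letter class: consonant s→b is +9, but vowel a→l is +11. Two shifts are in play — +11 for a/e/i/o/u, +9 for every other letter.
On market: m(cons)+9=v, a(vowel)+11=l, r(cons)+9=a, k(cons)+9=t, e(vowel)+11=p, t(cons)+9=c.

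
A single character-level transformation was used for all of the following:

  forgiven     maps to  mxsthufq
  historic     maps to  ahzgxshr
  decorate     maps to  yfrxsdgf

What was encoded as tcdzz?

f(5)→m(12) and o(14)→x(23) fit y≡7x+3 (mod 26); the inverse of 7 mod 26 is 15. This is an affine cipher: with a=0,…,z=25, each position x becomes (7x+3) mod 26.
Decoding tcdzz: t(19)→15·(19−3)≡6=g; c(2)→15·(2−3)≡11=l; d(3)→15·(3−3)≡0=a; z(25)→15·(25−3)≡18=s; z(25)→15·(25−3)≡18=s (all mod 26).

glass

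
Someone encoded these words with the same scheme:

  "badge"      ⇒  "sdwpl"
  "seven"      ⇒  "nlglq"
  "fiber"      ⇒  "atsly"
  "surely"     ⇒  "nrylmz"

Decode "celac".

Treating letters as 0–25, the rule is x ↦ 15x + 3 (mod 26).
Reversing it on celac: c(2)→7·(2−3)≡19=t; e(4)→7·(4−3)≡7=h; l(11)→7·(11−3)≡4=e; a(0)→7·(0−3)≡5=f; c(2)→7·(2−3)≡19=t (all mod 26).

theft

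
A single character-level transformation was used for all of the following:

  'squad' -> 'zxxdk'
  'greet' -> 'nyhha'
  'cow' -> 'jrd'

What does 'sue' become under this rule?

zxh

The rule splits by letter class: vowels +3, consonants +7.
Applying it to sue: s(cons)+7=z, u(vowel)+3=x, e(vowel)+3=h.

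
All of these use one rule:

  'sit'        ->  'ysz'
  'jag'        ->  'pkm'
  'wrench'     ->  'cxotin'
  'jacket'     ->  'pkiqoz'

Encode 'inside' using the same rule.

The shift depends on letter class: consonant s→y is +6, but vowel i→s is +10. The rule splits by letter class: vowels +10, consonants +6.
On inside: i(vowel)+10=s, n(cons)+6=t, s(cons)+6=y, i(vowel)+10=s, d(cons)+6=j, e(vowel)+10=o.

stysjo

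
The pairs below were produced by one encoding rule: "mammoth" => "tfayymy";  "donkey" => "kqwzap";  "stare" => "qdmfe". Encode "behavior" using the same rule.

The output letters match the input read backwards, each shifted +12: mammoth reversed is htommam. Read the word backwards and shift each letter +12.
Applying it to behavior: reverse → roivaheb; then shift: r+12=d, o+12=a, i+12=u, v+12=h, a+12=m, h+12=t, e+12=q, b+12=n.

dauhmtqn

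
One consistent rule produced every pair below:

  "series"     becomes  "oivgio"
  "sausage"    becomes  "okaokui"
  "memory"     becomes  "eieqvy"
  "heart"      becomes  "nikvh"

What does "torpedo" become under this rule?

hqvjipq

s(18)→o(14) and e(4)→i(8) fit y≡19x+10 (mod 26); the inverse of 19 mod 26 is 11. Treating letters as 0–25, the rule is x ↦ 19x + 10 (mod 26).
On torpedo: t(19)→19·19+10≡7=h; o(14)→19·14+10≡16=q; r(17)→19·17+10≡21=v; p(15)→19·15+10≡9=j; e(4)→19·4+10≡8=i; d(3)→19·3+10≡15=p; o(14)→19·14+10≡16=q (all mod 26).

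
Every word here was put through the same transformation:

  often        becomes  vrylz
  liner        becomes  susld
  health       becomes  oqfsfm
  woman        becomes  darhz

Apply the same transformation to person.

wqwzas

Shifts by position in often: pos 0: o→v (+7), pos 1: f→r (+12), pos 2: t→y (+5), pos 3: e→l (+7), pos 4: n→z (+12) — repeating every 3. It's a Vigenère-style cipher with numeric key [7,12,5]: position i shifts by key[i mod 3].
Applying it to person: p+7=w, e+12=q, r+5=w, s+7=z, o+12=a, n+5=s.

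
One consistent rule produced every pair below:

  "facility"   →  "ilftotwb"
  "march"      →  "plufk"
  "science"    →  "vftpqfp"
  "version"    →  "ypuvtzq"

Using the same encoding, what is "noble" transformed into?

The shift depends on letter class: consonant f→i is +3, but vowel a→l is +11. Vowels shift forward by 11 and consonants shift forward by 3.
For noble: n(cons)+3=q, o(vowel)+11=z, b(cons)+3=e, l(cons)+3=o, e(vowel)+11=p.

qzeop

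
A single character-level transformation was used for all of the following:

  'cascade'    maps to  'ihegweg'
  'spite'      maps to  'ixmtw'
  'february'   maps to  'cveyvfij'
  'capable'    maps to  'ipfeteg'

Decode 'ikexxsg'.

cottage

The output letters match the input read backwards, each shifted +4: cascade reversed is edacsac. Two steps: reverse the string, then apply a Caesar shift of +4.
Undoing it on ikexxsg: shift back: i−4=e, k−4=g, e−4=a, x−4=t, x−4=t, s−4=o, g−4=c → egattoc; then reverse → cottage.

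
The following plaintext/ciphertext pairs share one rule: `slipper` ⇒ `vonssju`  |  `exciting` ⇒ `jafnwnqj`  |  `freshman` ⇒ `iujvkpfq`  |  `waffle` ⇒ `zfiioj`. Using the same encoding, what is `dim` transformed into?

The shift depends on letter class: consonant s→v is +3, but vowel i→n is +5. The rule splits by letter class: vowels +5, consonants +3.
On dim: d(cons)+3=g, i(vowel)+5=n, m(cons)+3=p.

gnp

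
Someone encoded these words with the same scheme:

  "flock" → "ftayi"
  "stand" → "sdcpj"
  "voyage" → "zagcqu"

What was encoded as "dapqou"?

tongue

f(5)→f(5) and l(11)→t(19) fit y≡11x+2 (mod 26); the inverse of 11 mod 26 is 19. Treating letters as 0–25, the rule is x ↦ 11x + 2 (mod 26).
Reversing it on dapqou: d(3)→19·(3−2)≡19=t; a(0)→19·(0−2)≡14=o; p(15)→19·(15−2)≡13=n; q(16)→19·(16−2)≡6=g; o(14)→19·(14−2)≡20=u; u(20)→19·(20−2)≡4=e (all mod 26).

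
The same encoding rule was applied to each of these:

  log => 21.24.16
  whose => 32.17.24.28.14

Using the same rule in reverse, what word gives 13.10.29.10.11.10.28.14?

l is letter #12 and maps to 21: an offset of 9. Letters become their 1-based position plus 9 (so a→10, b→11, …).
Reversing it on 13.10.29.10.11.10.28.14: 13→(13−9)÷1=4=d, 10→(10−9)÷1=1=a, 29→(29−9)÷1=20=t, 10→(10−9)÷1=1=a, 11→(11−9)÷1=2=b, 10→(10−9)÷1=1=a, 28→(28−9)÷1=19=s, 14→(14−9)÷1=5=e.

database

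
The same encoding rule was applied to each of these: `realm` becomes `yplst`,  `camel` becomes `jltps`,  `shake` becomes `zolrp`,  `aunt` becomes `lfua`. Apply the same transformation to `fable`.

Vowels shift forward by 11 and consonants shift forward by 7.
For fable: f(cons)+7=m, a(vowel)+11=l, b(cons)+7=i, l(cons)+7=s, e(vowel)+11=p.

mlisp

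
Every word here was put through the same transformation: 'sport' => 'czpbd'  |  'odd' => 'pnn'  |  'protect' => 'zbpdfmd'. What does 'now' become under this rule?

xpg

The shift depends on letter class: consonant s→c is +10, but vowel o→p is +1. The rule splits by letter class: vowels +1, consonants +10.
On now: n(cons)+10=x, o(vowel)+1=p, w(cons)+10=g.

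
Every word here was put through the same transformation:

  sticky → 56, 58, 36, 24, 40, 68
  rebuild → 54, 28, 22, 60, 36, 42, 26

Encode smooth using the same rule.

s(#19)→56 and t(#20)→58: differences scale by 2, so n = 2·pos + 18. With a=1..z=26, the number is 2·pos + 18.
For smooth: s=19→56, m=13→44, o=15→48, o=15→48, t=20→58, h=8→34.

56, 44, 48, 48, 58, 34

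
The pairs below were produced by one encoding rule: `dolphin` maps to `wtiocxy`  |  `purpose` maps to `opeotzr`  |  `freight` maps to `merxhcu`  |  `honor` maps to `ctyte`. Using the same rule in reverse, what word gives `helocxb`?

graphic

d(3)→w(22) and o(14)→t(19) fit y≡21x+11 (mod 26); the inverse of 21 mod 26 is 5. Treating letters as 0–25, the rule is x ↦ 21x + 11 (mod 26).
Reversing it on helocxb: h(7)→5·(7−11)≡6=g; e(4)→5·(4−11)≡17=r; l(11)→5·(11−11)≡0=a; o(14)→5·(14−11)≡15=p; c(2)→5·(2−11)≡7=h; x(23)→5·(23−11)≡8=i; b(1)→5·(1−11)≡2=c (all mod 26).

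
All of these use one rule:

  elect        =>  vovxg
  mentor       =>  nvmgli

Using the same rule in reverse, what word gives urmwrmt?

Each pair mirrors across the alphabet (e↔v, l↔o, e↔v): positions sum to 25. Letters are reflected about the middle of the alphabet (position → 25−position): Atbash.
Reversing it on urmwrmt: u↔f, r↔i, m↔n, w↔d, r↔i, m↔n, t↔g.

finding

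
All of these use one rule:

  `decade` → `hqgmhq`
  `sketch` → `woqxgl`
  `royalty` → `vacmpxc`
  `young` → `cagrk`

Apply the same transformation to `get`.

The rule splits by letter class: vowels +12, consonants +4.
For get: g(cons)+4=k, e(vowel)+12=q, t(cons)+4=x.

kqx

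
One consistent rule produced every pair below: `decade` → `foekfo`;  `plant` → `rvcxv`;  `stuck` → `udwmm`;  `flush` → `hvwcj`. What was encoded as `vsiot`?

A repeating key of period 2 is used — shifts +2, +10 over and over.
Reversing it on vsiot: v−2=t, s−10=i, i−2=g, o−10=e, t−2=r.

tiger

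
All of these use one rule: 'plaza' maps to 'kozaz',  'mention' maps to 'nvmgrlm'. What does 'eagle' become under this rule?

vztov

Each pair mirrors across the alphabet (p↔k, l↔o, a↔z): positions sum to 25. This is the alphabet-reversal cipher (Atbash): a becomes z, b becomes y, etc.
Applying it to eagle: e↔v, a↔z, g↔t, l↔o, e↔v.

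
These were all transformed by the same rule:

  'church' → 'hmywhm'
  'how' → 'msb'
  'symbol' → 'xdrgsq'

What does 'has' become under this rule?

mex

The rule splits by letter class: vowels +4, consonants +5.
On has: h(cons)+5=m, a(vowel)+4=e, s(cons)+5=x.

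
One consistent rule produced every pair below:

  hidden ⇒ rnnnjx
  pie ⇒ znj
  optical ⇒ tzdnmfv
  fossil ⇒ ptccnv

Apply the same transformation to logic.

The shift depends on letter class: consonant h→r is +10, but vowel i→n is +5. Vowels shift forward by 5 and consonants shift forward by 10.
For logic: l(cons)+10=v, o(vowel)+5=t, g(cons)+10=q, i(vowel)+5=n, c(cons)+10=m.

vtqnm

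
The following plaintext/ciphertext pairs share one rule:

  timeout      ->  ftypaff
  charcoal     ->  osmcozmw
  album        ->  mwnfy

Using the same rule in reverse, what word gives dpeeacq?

Shifts by position in timeout: pos 0: t→f (+12), pos 1: i→t (+11), pos 2: m→y (+12), pos 3: e→p (+11) — repeating every 2. The shifts repeat in a cycle of length 2: positions 0,1,… shift by +12, +11, then the pattern repeats.
Reversing it on dpeeacq: d−12=r, p−11=e, e−12=s, e−11=t, a−12=o, c−11=r, q−12=e.

restore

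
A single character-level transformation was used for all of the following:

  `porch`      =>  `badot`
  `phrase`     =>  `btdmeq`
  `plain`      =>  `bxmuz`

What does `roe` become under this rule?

daq

Each letter is shifted forward by 12 in the alphabet (a Caesar shift of +12).
For roe: r+12=d, o+12=a, e+12=q.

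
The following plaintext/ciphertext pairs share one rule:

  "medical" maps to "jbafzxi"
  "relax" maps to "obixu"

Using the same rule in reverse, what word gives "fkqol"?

intro

Compare letters: m→j is +23, e→b is +23, d→a is +23 — a constant shift. Every letter moves 23 places later in the alphabet, wrapping around z→a.
Undoing it on fkqol: f−23=i, k−23=n, q−23=t, o−23=r, l−23=o.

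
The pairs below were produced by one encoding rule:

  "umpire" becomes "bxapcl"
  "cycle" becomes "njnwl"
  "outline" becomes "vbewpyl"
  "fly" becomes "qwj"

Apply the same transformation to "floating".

qwvhepyr

The shift depends on letter class: consonant m→x is +11, but vowel u→b is +7. The rule splits by letter class: vowels +7, consonants +11.
Applying it to floating: f(cons)+11=q, l(cons)+11=w, o(vowel)+7=v, a(vowel)+7=h, t(cons)+11=e, i(vowel)+7=p, n(cons)+11=y, g(cons)+11=r.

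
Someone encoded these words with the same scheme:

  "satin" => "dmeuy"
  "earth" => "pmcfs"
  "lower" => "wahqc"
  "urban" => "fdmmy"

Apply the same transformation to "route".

caffp

Shifts by position in satin: pos 0: s→d (+11), pos 1: a→m (+12), pos 2: t→e (+11), pos 3: i→u (+12) — repeating every 2. The shifts repeat in a cycle of length 2: positions 0,1,… shift by +11, +12, then the pattern repeats.
On route: r+11=c, o+12=a, u+11=f, t+12=f, e+11=p.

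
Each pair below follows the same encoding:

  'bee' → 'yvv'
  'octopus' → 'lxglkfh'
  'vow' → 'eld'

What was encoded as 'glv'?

This is the alphabet-reversal cipher (Atbash): a becomes z, b becomes y, etc.
Undoing it on glv: g↔t, l↔o, v↔e.

toe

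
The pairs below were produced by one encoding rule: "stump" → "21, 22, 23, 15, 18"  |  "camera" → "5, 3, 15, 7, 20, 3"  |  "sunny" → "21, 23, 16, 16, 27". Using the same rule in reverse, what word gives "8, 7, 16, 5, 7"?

fence

s is letter #19 and maps to 21: an offset of 2. The number is (letter's place in the alphabet, a=1) + 2.
Undoing it on 8, 7, 16, 5, 7: 8→(8−2)÷1=6=f, 7→(7−2)÷1=5=e, 16→(16−2)÷1=14=n, 5→(5−2)÷1=3=c, 7→(7−2)÷1=5=e.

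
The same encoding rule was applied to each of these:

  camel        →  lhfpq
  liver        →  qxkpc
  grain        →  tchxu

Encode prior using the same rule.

Treating letters as 0–25, the rule is x ↦ 15x + 7 (mod 26).
For prior: p(15)→15·15+7≡24=y; r(17)→15·17+7≡2=c; i(8)→15·8+7≡23=x; o(14)→15·14+7≡9=j; r(17)→15·17+7≡2=c (all mod 26).

ycxjc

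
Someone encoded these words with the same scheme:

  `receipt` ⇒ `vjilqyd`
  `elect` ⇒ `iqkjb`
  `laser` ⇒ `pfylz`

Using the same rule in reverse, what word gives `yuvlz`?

upper

In receipt: r→v is +4, e→j is +5, c→i is +6, e→l is +7 — the shift increases by 1 each position. Each letter shifts forward by (position + 4), i.e. 4, 5, 6, … — the shift grows by one for each successive letter.
Reversing it on yuvlz: y−4=u, u−5=p, v−6=p, l−7=e, z−8=r.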